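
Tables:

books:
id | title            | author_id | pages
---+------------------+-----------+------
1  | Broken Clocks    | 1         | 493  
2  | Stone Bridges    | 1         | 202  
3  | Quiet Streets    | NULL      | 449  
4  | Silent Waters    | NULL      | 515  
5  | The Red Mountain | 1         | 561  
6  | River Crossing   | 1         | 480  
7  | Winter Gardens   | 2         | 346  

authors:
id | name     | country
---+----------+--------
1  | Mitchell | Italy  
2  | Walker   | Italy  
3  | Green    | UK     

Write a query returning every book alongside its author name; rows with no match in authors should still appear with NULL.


LEFT JOIN keeps every row from books (the left table); where author_id has no match in authors, the author columns become NULL. Walk through each book:
  - book 1 (Broken Clocks): author_id=1 -> matches Mitchell
  - book 2 (Stone Bridges): author_id=1 -> matches Mitchell
  - book 3 (Quiet Streets): author_id=NULL, no match -> kept with NULL
  - book 4 (Silent Waters): author_id=NULL, no match -> kept with NULL
  - book 5 (The Red Mountain): author_id=1 -> matches Mitchell
  - book 6 (River Crossing): author_id=1 -> matches Mitchell
  - book 7 (Winter Gardens): author_id=2 -> matches Walker
All 7 rows appear; 2 have NULL author.

SQL:
SELECT a.title, b.name AS author
FROM books a
LEFT JOIN authors b ON a.author_id = b.id

Result:
title            | author  
-----------------+---------
Broken Clocks    | Mitchell
Stone Bridges    | Mitchell
Quiet Streets    | NULL    
Silent Waters    | NULL    
The Red Mountain | Mitchell
River Crossing   | Mitchell
Winter Gardens   | Walker  


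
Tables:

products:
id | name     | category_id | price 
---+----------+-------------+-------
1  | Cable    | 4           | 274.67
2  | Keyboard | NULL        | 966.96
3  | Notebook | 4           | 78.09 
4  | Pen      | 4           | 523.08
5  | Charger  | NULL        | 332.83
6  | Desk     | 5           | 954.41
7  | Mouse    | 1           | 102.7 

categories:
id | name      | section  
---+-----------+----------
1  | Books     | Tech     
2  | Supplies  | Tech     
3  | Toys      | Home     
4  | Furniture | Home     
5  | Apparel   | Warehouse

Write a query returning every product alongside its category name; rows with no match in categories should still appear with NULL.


LEFT JOIN keeps every row from products (the left table); where category_id has no match in categories, the category columns become NULL. Walk through each product:
  - product 1 (Cable): category_id=4 -> matches Furniture
  - product 2 (Keyboard): category_id=NULL, no match -> kept with NULL
  - product 3 (Notebook): category_id=4 -> matches Furniture
  - product 4 (Pen): category_id=4 -> matches Furniture
  - product 5 (Charger): category_id=NULL, no match -> kept with NULL
  - product 6 (Desk): category_id=5 -> matches Apparel
  - product 7 (Mouse): category_id=1 -> matches Books
All 7 rows appear; 2 have NULL category.

SQL:
SELECT a.name, b.name AS category
FROM products a
LEFT JOIN categories b ON a.category_id = b.id

Result:
name     | category 
---------+----------
Cable    | Furniture
Keyboard | NULL     
Notebook | Furniture
Pen      | Furniture
Charger  | NULL     
Desk     | Apparel  
Mouse    | Books    


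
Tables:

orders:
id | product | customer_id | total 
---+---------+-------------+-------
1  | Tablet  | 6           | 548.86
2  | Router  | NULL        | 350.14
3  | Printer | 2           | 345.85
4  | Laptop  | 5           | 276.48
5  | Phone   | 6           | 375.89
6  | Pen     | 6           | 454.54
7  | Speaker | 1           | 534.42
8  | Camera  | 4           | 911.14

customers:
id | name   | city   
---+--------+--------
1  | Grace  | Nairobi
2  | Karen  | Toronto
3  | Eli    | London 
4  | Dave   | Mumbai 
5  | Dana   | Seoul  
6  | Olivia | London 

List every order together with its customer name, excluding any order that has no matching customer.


INNER JOIN keeps only orders rows whose customer_id matches an id in customers. Walk through each order:
  - order 1 (Tablet): customer_id=6 -> matches Olivia
  - order 2 (Router): customer_id=NULL, no match -> dropped
  - order 3 (Printer): customer_id=2 -> matches Karen
  - order 4 (Laptop): customer_id=5 -> matches Dana
  - order 5 (Phone): customer_id=6 -> matches Olivia
  - order 6 (Pen): customer_id=6 -> matches Olivia
  - order 7 (Speaker): customer_id=1 -> matches Grace
  - order 8 (Camera): customer_id=4 -> matches Dave
So 1 of 8 rows is dropped.

SQL:
SELECT a.product, b.name AS customer
FROM orders a
INNER JOIN customers b ON a.customer_id = b.id

Result:
product | customer
--------+---------
Tablet  | Olivia  
Printer | Karen   
Laptop  | Dana    
Phone   | Olivia  
Pen     | Olivia  
Speaker | Grace   
Camera  | Dave    


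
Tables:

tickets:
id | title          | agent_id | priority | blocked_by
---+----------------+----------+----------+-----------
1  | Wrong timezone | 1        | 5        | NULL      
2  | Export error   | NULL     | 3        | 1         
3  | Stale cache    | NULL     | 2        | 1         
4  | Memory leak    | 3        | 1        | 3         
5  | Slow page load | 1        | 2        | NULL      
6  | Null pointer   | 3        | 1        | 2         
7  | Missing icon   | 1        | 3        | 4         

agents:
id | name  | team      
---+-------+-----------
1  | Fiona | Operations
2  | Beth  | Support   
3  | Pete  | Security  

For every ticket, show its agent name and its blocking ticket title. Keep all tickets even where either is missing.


Two LEFT JOINs from the same base table tickets: one to agents via agent_id, one to tickets itself via blocked_by. Both are LEFT so every ticket is preserved.
Match against agents:
  - ticket 1 (Wrong timezone): agent_id=1 -> matches Fiona
  - ticket 2 (Export error): agent_id=NULL, no match -> kept with NULL
  - ticket 3 (Stale cache): agent_id=NULL, no match -> kept with NULL
  - ticket 4 (Memory leak): agent_id=3 -> matches Pete
  - ticket 5 (Slow page load): agent_id=1 -> matches Fiona
  - ticket 6 (Null pointer): agent_id=3 -> matches Pete
  - ticket 7 (Missing icon): agent_id=1 -> matches Fiona
Match against tickets (self):
  - ticket 1 (Wrong timezone): blocked_by=NULL -> NULL
  - ticket 2 (Export error): blocked_by=1 -> Wrong timezone
  - ticket 3 (Stale cache): blocked_by=1 -> Wrong timezone
  - ticket 4 (Memory leak): blocked_by=3 -> Stale cache
  - ticket 5 (Slow page load): blocked_by=NULL -> NULL
  - ticket 6 (Null pointer): blocked_by=2 -> Export error
  - ticket 7 (Missing icon): blocked_by=4 -> Memory leak

SQL:
SELECT a.title, b.name AS agent, c.title AS blocked_by
FROM tickets a
LEFT JOIN agents b ON a.agent_id = b.id
LEFT JOIN tickets c ON a.blocked_by = c.id

Result:
title          | agent | blocked_by    
---------------+-------+---------------
Wrong timezone | Fiona | NULL          
Export error   | NULL  | Wrong timezone
Stale cache    | NULL  | Wrong timezone
Memory leak    | Pete  | Stale cache   
Slow page load | Fiona | NULL          
Null pointer   | Pete  | Export error  
Missing icon   | Fiona | Memory leak   


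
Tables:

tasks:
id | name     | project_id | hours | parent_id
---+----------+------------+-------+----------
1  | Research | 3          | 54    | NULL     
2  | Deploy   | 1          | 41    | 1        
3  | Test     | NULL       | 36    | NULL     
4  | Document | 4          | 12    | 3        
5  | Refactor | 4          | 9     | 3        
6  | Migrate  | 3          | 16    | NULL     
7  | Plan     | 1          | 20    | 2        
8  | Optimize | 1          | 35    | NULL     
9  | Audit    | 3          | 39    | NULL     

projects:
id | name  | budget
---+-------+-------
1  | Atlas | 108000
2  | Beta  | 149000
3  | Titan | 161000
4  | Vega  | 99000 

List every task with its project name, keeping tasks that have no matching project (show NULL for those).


LEFT JOIN keeps every row from tasks (the left table); where project_id has no match in projects, the project columns become NULL. Walk through each task:
  - task 1 (Research): project_id=3 -> matches Titan
  - task 2 (Deploy): project_id=1 -> matches Atlas
  - task 3 (Test): project_id=NULL, no match -> kept with NULL
  - task 4 (Document): project_id=4 -> matches Vega
  - task 5 (Refactor): project_id=4 -> matches Vega
  - task 6 (Migrate): project_id=3 -> matches Titan
  - task 7 (Plan): project_id=1 -> matches Atlas
  - task 8 (Optimize): project_id=1 -> matches Atlas
  - task 9 (Audit): project_id=3 -> matches Titan
All 9 rows appear; 1 has NULL project.

SQL:
SELECT a.name, b.name AS project
FROM tasks a
LEFT JOIN projects b ON a.project_id = b.id

Result:
name     | project
---------+--------
Research | Titan  
Deploy   | Atlas  
Test     | NULL   
Document | Vega   
Refactor | Vega   
Migrate  | Titan  
Plan     | Atlas  
Optimize | Atlas  
Audit    | Titan  


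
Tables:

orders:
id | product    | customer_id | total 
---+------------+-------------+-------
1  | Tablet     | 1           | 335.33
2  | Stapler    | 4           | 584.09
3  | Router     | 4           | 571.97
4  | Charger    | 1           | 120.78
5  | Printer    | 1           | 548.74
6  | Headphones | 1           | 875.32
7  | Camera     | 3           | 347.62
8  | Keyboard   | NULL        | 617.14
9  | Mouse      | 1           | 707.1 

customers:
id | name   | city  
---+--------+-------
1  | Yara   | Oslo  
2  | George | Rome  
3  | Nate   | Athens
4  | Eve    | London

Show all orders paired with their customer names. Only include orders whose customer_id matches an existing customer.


INNER JOIN keeps only orders rows whose customer_id matches an id in customers. Walk through each order:
  - order 1 (Tablet): customer_id=1 -> matches Yara
  - order 2 (Stapler): customer_id=4 -> matches Eve
  - order 3 (Router): customer_id=4 -> matches Eve
  - order 4 (Charger): customer_id=1 -> matches Yara
  - order 5 (Printer): customer_id=1 -> matches Yara
  - order 6 (Headphones): customer_id=1 -> matches Yara
  - order 7 (Camera): customer_id=3 -> matches Nate
  - order 8 (Keyboard): customer_id=NULL, no match -> dropped
  - order 9 (Mouse): customer_id=1 -> matches Yara
So 1 of 9 rows is dropped.

SQL:
SELECT a.product, b.name AS customer
FROM orders a
INNER JOIN customers b ON a.customer_id = b.id

Result:
product    | customer
-----------+---------
Tablet     | Yara    
Stapler    | Eve     
Router     | Eve     
Charger    | Yara    
Printer    | Yara    
Headphones | Yara    
Camera     | Nate    
Mouse      | Yara    


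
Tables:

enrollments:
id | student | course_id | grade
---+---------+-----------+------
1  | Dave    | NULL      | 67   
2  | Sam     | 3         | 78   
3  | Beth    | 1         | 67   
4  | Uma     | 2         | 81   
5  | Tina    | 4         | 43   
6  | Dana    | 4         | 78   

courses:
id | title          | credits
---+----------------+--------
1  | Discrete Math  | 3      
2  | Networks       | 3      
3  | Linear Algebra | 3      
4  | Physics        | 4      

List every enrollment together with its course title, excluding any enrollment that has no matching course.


INNER JOIN keeps only enrollments rows whose course_id matches an id in courses. Walk through each enrollment:
  - enrollment 1 (Dave): course_id=NULL, no match -> dropped
  - enrollment 2 (Sam): course_id=3 -> matches Linear Algebra
  - enrollment 3 (Beth): course_id=1 -> matches Discrete Math
  - enrollment 4 (Uma): course_id=2 -> matches Networks
  - enrollment 5 (Tina): course_id=4 -> matches Physics
  - enrollment 6 (Dana): course_id=4 -> matches Physics
So 1 of 6 rows is dropped.

SQL:
SELECT a.student, b.title AS course
FROM enrollments a
INNER JOIN courses b ON a.course_id = b.id

Result:
student | course        
--------+---------------
Sam     | Linear Algebra
Beth    | Discrete Math 
Uma     | Networks      
Tina    | Physics       
Dana    | Physics       


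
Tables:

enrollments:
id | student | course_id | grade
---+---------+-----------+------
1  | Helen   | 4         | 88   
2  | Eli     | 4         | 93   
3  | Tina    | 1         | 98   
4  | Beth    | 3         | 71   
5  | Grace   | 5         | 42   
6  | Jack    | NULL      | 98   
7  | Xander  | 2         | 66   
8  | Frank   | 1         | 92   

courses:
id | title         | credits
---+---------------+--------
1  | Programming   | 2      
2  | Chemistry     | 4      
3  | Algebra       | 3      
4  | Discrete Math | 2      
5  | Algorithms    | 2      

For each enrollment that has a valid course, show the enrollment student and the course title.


INNER JOIN keeps only enrollments rows whose course_id matches an id in courses. Walk through each enrollment:
  - enrollment 1 (Helen): course_id=4 -> matches Discrete Math
  - enrollment 2 (Eli): course_id=4 -> matches Discrete Math
  - enrollment 3 (Tina): course_id=1 -> matches Programming
  - enrollment 4 (Beth): course_id=3 -> matches Algebra
  - enrollment 5 (Grace): course_id=5 -> matches Algorithms
  - enrollment 6 (Jack): course_id=NULL, no match -> dropped
  - enrollment 7 (Xander): course_id=2 -> matches Chemistry
  - enrollment 8 (Frank): course_id=1 -> matches Programming
So 1 of 8 rows is dropped.

SQL:
SELECT a.student, b.title AS course
FROM enrollments a
INNER JOIN courses b ON a.course_id = b.id

Result:
student | course       
--------+--------------
Helen   | Discrete Math
Eli     | Discrete Math
Tina    | Programming  
Beth    | Algebra      
Grace   | Algorithms   
Xander  | Chemistry    
Frank   | Programming  


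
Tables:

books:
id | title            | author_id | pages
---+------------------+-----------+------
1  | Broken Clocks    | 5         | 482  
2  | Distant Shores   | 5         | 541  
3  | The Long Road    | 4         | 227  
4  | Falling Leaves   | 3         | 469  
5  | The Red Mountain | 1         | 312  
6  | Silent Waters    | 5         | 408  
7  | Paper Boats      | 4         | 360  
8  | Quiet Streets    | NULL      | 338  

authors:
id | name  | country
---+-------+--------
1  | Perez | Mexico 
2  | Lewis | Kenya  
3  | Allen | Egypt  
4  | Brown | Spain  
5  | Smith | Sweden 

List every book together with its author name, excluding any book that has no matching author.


INNER JOIN keeps only books rows whose author_id matches an id in authors. Walk through each book:
  - book 1 (Broken Clocks): author_id=5 -> matches Smith
  - book 2 (Distant Shores): author_id=5 -> matches Smith
  - book 3 (The Long Road): author_id=4 -> matches Brown
  - book 4 (Falling Leaves): author_id=3 -> matches Allen
  - book 5 (The Red Mountain): author_id=1 -> matches Perez
  - book 6 (Silent Waters): author_id=5 -> matches Smith
  - book 7 (Paper Boats): author_id=4 -> matches Brown
  - book 8 (Quiet Streets): author_id=NULL, no match -> dropped
So 1 of 8 rows is dropped.

SQL:
SELECT a.title, b.name AS author
FROM books a
INNER JOIN authors b ON a.author_id = b.id

Result:
title            | author
-----------------+-------
Broken Clocks    | Smith 
Distant Shores   | Smith 
The Long Road    | Brown 
Falling Leaves   | Allen 
The Red Mountain | Perez 
Silent Waters    | Smith 
Paper Boats      | Brown 


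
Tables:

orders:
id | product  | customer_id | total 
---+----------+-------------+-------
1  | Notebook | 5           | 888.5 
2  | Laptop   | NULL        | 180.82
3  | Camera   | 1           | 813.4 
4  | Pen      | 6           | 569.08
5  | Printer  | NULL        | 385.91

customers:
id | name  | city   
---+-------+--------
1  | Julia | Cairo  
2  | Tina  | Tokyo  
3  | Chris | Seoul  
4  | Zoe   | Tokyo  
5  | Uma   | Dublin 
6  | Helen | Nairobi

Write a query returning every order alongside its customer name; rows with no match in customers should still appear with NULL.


LEFT JOIN keeps every row from orders (the left table); where customer_id has no match in customers, the customer columns become NULL. Walk through each order:
  - order 1 (Notebook): customer_id=5 -> matches Uma
  - order 2 (Laptop): customer_id=NULL, no match -> kept with NULL
  - order 3 (Camera): customer_id=1 -> matches Julia
  - order 4 (Pen): customer_id=6 -> matches Helen
  - order 5 (Printer): customer_id=NULL, no match -> kept with NULL
All 5 rows appear; 2 have NULL customer.

SQL:
SELECT a.product, b.name AS customer
FROM orders a
LEFT JOIN customers b ON a.customer_id = b.id

Result:
product  | customer
---------+---------
Notebook | Uma     
Laptop   | NULL    
Camera   | Julia   
Pen      | Helen   
Printer  | NULL    


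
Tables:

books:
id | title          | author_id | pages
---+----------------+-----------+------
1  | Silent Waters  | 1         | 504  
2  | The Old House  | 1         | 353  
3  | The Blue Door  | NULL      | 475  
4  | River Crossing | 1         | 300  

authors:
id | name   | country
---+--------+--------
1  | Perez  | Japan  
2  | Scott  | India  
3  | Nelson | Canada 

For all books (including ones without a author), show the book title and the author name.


LEFT JOIN keeps every row from books (the left table); where author_id has no match in authors, the author columns become NULL. Walk through each book:
  - book 1 (Silent Waters): author_id=1 -> matches Perez
  - book 2 (The Old House): author_id=1 -> matches Perez
  - book 3 (The Blue Door): author_id=NULL, no match -> kept with NULL
  - book 4 (River Crossing): author_id=1 -> matches Perez
All 4 rows appear; 1 has NULL author.

SQL:
SELECT a.title, b.name AS author
FROM books a
LEFT JOIN authors b ON a.author_id = b.id

Result:
title          | author
---------------+-------
Silent Waters  | Perez 
The Old House  | Perez 
The Blue Door  | NULL  
River Crossing | Perez 


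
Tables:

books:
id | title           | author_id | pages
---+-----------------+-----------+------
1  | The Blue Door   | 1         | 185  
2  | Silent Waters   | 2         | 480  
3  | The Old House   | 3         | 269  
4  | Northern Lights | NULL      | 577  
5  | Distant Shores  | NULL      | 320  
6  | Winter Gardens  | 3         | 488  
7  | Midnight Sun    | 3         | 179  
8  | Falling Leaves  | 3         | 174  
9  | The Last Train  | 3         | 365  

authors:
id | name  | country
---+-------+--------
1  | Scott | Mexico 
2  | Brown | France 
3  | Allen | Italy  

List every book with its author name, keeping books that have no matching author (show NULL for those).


LEFT JOIN keeps every row from books (the left table); where author_id has no match in authors, the author columns become NULL. Walk through each book:
  - book 1 (The Blue Door): author_id=1 -> matches Scott
  - book 2 (Silent Waters): author_id=2 -> matches Brown
  - book 3 (The Old House): author_id=3 -> matches Allen
  - book 4 (Northern Lights): author_id=NULL, no match -> kept with NULL
  - book 5 (Distant Shores): author_id=NULL, no match -> kept with NULL
  - book 6 (Winter Gardens): author_id=3 -> matches Allen
  - book 7 (Midnight Sun): author_id=3 -> matches Allen
  - book 8 (Falling Leaves): author_id=3 -> matches Allen
  - book 9 (The Last Train): author_id=3 -> matches Allen
All 9 rows appear; 2 have NULL author.

SQL:
SELECT a.title, b.name AS author
FROM books a
LEFT JOIN authors b ON a.author_id = b.id

Result:
title           | author
----------------+-------
The Blue Door   | Scott 
Silent Waters   | Brown 
The Old House   | Allen 
Northern Lights | NULL  
Distant Shores  | NULL  
Winter Gardens  | Allen 
Midnight Sun    | Allen 
Falling Leaves  | Allen 
The Last Train  | Allen 


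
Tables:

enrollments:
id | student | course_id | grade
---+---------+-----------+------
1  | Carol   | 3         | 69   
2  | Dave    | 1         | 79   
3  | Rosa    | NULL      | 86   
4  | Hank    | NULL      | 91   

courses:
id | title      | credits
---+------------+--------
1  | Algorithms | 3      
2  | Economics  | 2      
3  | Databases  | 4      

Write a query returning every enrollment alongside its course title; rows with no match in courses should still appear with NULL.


LEFT JOIN keeps every row from enrollments (the left table); where course_id has no match in courses, the course columns become NULL. Walk through each enrollment:
  - enrollment 1 (Carol): course_id=3 -> matches Databases
  - enrollment 2 (Dave): course_id=1 -> matches Algorithms
  - enrollment 3 (Rosa): course_id=NULL, no match -> kept with NULL
  - enrollment 4 (Hank): course_id=NULL, no match -> kept with NULL
All 4 rows appear; 2 have NULL course.

SQL:
SELECT a.student, b.title AS course
FROM enrollments a
LEFT JOIN courses b ON a.course_id = b.id

Result:
student | course    
--------+-----------
Carol   | Databases 
Dave    | Algorithms
Rosa    | NULL      
Hank    | NULL      


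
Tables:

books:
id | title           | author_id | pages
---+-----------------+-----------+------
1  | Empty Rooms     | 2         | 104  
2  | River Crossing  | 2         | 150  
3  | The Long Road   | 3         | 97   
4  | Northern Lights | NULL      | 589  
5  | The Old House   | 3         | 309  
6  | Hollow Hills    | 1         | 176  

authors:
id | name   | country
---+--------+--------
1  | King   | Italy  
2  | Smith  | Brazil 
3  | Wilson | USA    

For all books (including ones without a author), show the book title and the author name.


LEFT JOIN keeps every row from books (the left table); where author_id has no match in authors, the author columns become NULL. Walk through each book:
  - book 1 (Empty Rooms): author_id=2 -> matches Smith
  - book 2 (River Crossing): author_id=2 -> matches Smith
  - book 3 (The Long Road): author_id=3 -> matches Wilson
  - book 4 (Northern Lights): author_id=NULL, no match -> kept with NULL
  - book 5 (The Old House): author_id=3 -> matches Wilson
  - book 6 (Hollow Hills): author_id=1 -> matches King
All 6 rows appear; 1 has NULL author.

SQL:
SELECT a.title, b.name AS author
FROM books a
LEFT JOIN authors b ON a.author_id = b.id

Result:
title           | author
----------------+-------
Empty Rooms     | Smith 
River Crossing  | Smith 
The Long Road   | Wilson
Northern Lights | NULL  
The Old House   | Wilson
Hollow Hills    | King  


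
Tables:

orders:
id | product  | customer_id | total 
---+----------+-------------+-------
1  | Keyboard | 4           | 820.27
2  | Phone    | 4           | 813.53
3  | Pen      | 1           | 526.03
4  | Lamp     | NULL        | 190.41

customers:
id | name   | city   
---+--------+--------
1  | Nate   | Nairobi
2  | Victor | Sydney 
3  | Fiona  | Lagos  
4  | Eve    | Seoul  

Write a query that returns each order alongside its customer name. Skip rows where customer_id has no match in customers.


INNER JOIN keeps only orders rows whose customer_id matches an id in customers. Walk through each order:
  - order 1 (Keyboard): customer_id=4 -> matches Eve
  - order 2 (Phone): customer_id=4 -> matches Eve
  - order 3 (Pen): customer_id=1 -> matches Nate
  - order 4 (Lamp): customer_id=NULL, no match -> dropped
So 1 of 4 rows is dropped.

SQL:
SELECT a.product, b.name AS customer
FROM orders a
INNER JOIN customers b ON a.customer_id = b.id

Result:
product  | customer
---------+---------
Keyboard | Eve     
Phone    | Eve     
Pen      | Nate    


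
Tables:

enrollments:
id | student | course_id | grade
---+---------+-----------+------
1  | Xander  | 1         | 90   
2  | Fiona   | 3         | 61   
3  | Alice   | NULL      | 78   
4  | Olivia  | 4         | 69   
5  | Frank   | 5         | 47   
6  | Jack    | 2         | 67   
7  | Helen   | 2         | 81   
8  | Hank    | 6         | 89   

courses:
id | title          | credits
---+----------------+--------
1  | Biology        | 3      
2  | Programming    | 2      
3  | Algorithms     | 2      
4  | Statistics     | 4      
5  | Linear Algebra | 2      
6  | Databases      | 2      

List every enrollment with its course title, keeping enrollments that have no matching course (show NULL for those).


LEFT JOIN keeps every row from enrollments (the left table); where course_id has no match in courses, the course columns become NULL. Walk through each enrollment:
  - enrollment 1 (Xander): course_id=1 -> matches Biology
  - enrollment 2 (Fiona): course_id=3 -> matches Algorithms
  - enrollment 3 (Alice): course_id=NULL, no match -> kept with NULL
  - enrollment 4 (Olivia): course_id=4 -> matches Statistics
  - enrollment 5 (Frank): course_id=5 -> matches Linear Algebra
  - enrollment 6 (Jack): course_id=2 -> matches Programming
  - enrollment 7 (Helen): course_id=2 -> matches Programming
  - enrollment 8 (Hank): course_id=6 -> matches Databases
All 8 rows appear; 1 has NULL course.

SQL:
SELECT a.student, b.title AS course
FROM enrollments a
LEFT JOIN courses b ON a.course_id = b.id

Result:
student | course        
--------+---------------
Xander  | Biology       
Fiona   | Algorithms    
Alice   | NULL          
Olivia  | Statistics    
Frank   | Linear Algebra
Jack    | Programming   
Helen   | Programming   
Hank    | Databases     


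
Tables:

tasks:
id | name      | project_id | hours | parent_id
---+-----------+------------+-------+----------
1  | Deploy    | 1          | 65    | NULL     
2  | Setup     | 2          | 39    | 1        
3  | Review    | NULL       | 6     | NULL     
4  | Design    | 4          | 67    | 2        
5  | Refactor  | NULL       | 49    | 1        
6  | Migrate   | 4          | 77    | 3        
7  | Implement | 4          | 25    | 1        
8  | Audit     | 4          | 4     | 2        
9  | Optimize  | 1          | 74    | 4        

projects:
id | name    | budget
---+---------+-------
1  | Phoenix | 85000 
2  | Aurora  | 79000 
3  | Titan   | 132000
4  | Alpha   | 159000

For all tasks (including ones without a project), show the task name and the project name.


LEFT JOIN keeps every row from tasks (the left table); where project_id has no match in projects, the project columns become NULL. Walk through each task:
  - task 1 (Deploy): project_id=1 -> matches Phoenix
  - task 2 (Setup): project_id=2 -> matches Aurora
  - task 3 (Review): project_id=NULL, no match -> kept with NULL
  - task 4 (Design): project_id=4 -> matches Alpha
  - task 5 (Refactor): project_id=NULL, no match -> kept with NULL
  - task 6 (Migrate): project_id=4 -> matches Alpha
  - task 7 (Implement): project_id=4 -> matches Alpha
  - task 8 (Audit): project_id=4 -> matches Alpha
  - task 9 (Optimize): project_id=1 -> matches Phoenix
All 9 rows appear; 2 have NULL project.

SQL:
SELECT a.name, b.name AS project
FROM tasks a
LEFT JOIN projects b ON a.project_id = b.id

Result:
name      | project
----------+--------
Deploy    | Phoenix
Setup     | Aurora 
Review    | NULL   
Design    | Alpha  
Refactor  | NULL   
Migrate   | Alpha  
Implement | Alpha  
Audit     | Alpha  
Optimize  | Phoenix


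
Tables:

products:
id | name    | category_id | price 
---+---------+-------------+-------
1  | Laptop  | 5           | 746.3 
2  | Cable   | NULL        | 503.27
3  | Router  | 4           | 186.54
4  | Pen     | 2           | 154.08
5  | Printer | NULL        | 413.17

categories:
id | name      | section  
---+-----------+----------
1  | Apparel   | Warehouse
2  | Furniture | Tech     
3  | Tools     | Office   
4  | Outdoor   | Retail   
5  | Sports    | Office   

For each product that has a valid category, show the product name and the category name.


INNER JOIN keeps only products rows whose category_id matches an id in categories. Walk through each product:
  - product 1 (Laptop): category_id=5 -> matches Sports
  - product 2 (Cable): category_id=NULL, no match -> dropped
  - product 3 (Router): category_id=4 -> matches Outdoor
  - product 4 (Pen): category_id=2 -> matches Furniture
  - product 5 (Printer): category_id=NULL, no match -> dropped
So 2 of 5 rows are dropped.

SQL:
SELECT a.name, b.name AS category
FROM products a
INNER JOIN categories b ON a.category_id = b.id

Result:
name   | category 
-------+----------
Laptop | Sports   
Router | Outdoor  
Pen    | Furniture


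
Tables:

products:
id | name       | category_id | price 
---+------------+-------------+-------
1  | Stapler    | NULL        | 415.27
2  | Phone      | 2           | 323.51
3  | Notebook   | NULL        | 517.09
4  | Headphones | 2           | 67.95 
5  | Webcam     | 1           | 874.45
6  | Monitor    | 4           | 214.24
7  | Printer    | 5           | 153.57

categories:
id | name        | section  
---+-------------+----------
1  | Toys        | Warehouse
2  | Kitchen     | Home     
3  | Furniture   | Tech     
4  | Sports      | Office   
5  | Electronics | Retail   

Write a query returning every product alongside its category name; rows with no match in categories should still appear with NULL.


LEFT JOIN keeps every row from products (the left table); where category_id has no match in categories, the category columns become NULL. Walk through each product:
  - product 1 (Stapler): category_id=NULL, no match -> kept with NULL
  - product 2 (Phone): category_id=2 -> matches Kitchen
  - product 3 (Notebook): category_id=NULL, no match -> kept with NULL
  - product 4 (Headphones): category_id=2 -> matches Kitchen
  - product 5 (Webcam): category_id=1 -> matches Toys
  - product 6 (Monitor): category_id=4 -> matches Sports
  - product 7 (Printer): category_id=5 -> matches Electronics
All 7 rows appear; 2 have NULL category.

SQL:
SELECT a.name, b.name AS category
FROM products a
LEFT JOIN categories b ON a.category_id = b.id

Result:
name       | category   
-----------+------------
Stapler    | NULL       
Phone      | Kitchen    
Notebook   | NULL       
Headphones | Kitchen    
Webcam     | Toys       
Monitor    | Sports     
Printer    | Electronics


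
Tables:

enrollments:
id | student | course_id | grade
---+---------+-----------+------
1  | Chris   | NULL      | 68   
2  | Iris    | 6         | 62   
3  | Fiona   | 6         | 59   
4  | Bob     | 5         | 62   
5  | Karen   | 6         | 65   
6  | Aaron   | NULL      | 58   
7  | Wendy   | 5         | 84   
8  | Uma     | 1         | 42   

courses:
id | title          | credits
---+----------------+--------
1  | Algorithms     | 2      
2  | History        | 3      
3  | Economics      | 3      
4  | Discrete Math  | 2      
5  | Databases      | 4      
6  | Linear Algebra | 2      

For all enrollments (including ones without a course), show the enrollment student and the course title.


LEFT JOIN keeps every row from enrollments (the left table); where course_id has no match in courses, the course columns become NULL. Walk through each enrollment:
  - enrollment 1 (Chris): course_id=NULL, no match -> kept with NULL
  - enrollment 2 (Iris): course_id=6 -> matches Linear Algebra
  - enrollment 3 (Fiona): course_id=6 -> matches Linear Algebra
  - enrollment 4 (Bob): course_id=5 -> matches Databases
  - enrollment 5 (Karen): course_id=6 -> matches Linear Algebra
  - enrollment 6 (Aaron): course_id=NULL, no match -> kept with NULL
  - enrollment 7 (Wendy): course_id=5 -> matches Databases
  - enrollment 8 (Uma): course_id=1 -> matches Algorithms
All 8 rows appear; 2 have NULL course.

SQL:
SELECT a.student, b.title AS course
FROM enrollments a
LEFT JOIN courses b ON a.course_id = b.id

Result:
student | course        
--------+---------------
Chris   | NULL          
Iris    | Linear Algebra
Fiona   | Linear Algebra
Bob     | Databases     
Karen   | Linear Algebra
Aaron   | NULL          
Wendy   | Databases     
Uma     | Algorithms    


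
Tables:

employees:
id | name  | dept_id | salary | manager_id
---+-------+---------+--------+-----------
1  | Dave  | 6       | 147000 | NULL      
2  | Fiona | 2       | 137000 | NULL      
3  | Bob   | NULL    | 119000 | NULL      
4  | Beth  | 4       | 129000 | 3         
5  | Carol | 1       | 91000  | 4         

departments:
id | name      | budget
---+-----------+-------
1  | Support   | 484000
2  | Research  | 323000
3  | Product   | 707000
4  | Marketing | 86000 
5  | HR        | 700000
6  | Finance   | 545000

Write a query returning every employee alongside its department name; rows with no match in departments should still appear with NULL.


LEFT JOIN keeps every row from employees (the left table); where dept_id has no match in departments, the department columns become NULL. Walk through each employee:
  - employee 1 (Dave): dept_id=6 -> matches Finance
  - employee 2 (Fiona): dept_id=2 -> matches Research
  - employee 3 (Bob): dept_id=NULL, no match -> kept with NULL
  - employee 4 (Beth): dept_id=4 -> matches Marketing
  - employee 5 (Carol): dept_id=1 -> matches Support
All 5 rows appear; 1 has NULL department.

SQL:
SELECT a.name, b.name AS department
FROM employees a
LEFT JOIN departments b ON a.dept_id = b.id

Result:
name  | department
------+-----------
Dave  | Finance   
Fiona | Research  
Bob   | NULL      
Beth  | Marketing 
Carol | Support   


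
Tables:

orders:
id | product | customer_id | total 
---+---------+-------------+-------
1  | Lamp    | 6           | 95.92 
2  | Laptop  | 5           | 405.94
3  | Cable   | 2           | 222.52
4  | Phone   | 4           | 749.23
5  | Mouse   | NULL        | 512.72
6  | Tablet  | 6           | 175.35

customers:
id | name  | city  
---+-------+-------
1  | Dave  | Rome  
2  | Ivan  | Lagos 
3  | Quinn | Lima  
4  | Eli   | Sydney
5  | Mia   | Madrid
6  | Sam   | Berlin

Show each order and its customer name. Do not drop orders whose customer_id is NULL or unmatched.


LEFT JOIN keeps every row from orders (the left table); where customer_id has no match in customers, the customer columns become NULL. Walk through each order:
  - order 1 (Lamp): customer_id=6 -> matches Sam
  - order 2 (Laptop): customer_id=5 -> matches Mia
  - order 3 (Cable): customer_id=2 -> matches Ivan
  - order 4 (Phone): customer_id=4 -> matches Eli
  - order 5 (Mouse): customer_id=NULL, no match -> kept with NULL
  - order 6 (Tablet): customer_id=6 -> matches Sam
All 6 rows appear; 1 has NULL customer.

SQL:
SELECT a.product, b.name AS customer
FROM orders a
LEFT JOIN customers b ON a.customer_id = b.id

Result:
product | customer
--------+---------
Lamp    | Sam     
Laptop  | Mia     
Cable   | Ivan    
Phone   | Eli     
Mouse   | NULL    
Tablet  | Sam     


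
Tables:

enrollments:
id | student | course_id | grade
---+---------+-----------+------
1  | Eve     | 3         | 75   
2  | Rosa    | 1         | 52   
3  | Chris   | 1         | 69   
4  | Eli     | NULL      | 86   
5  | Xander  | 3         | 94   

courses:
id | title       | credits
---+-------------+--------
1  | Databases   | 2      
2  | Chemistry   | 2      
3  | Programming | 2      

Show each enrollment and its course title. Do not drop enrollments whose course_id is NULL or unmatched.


LEFT JOIN keeps every row from enrollments (the left table); where course_id has no match in courses, the course columns become NULL. Walk through each enrollment:
  - enrollment 1 (Eve): course_id=3 -> matches Programming
  - enrollment 2 (Rosa): course_id=1 -> matches Databases
  - enrollment 3 (Chris): course_id=1 -> matches Databases
  - enrollment 4 (Eli): course_id=NULL, no match -> kept with NULL
  - enrollment 5 (Xander): course_id=3 -> matches Programming
All 5 rows appear; 1 has NULL course.

SQL:
SELECT a.student, b.title AS course
FROM enrollments a
LEFT JOIN courses b ON a.course_id = b.id

Result:
student | course     
--------+------------
Eve     | Programming
Rosa    | Databases  
Chris   | Databases  
Eli     | NULL       
Xander  | Programming


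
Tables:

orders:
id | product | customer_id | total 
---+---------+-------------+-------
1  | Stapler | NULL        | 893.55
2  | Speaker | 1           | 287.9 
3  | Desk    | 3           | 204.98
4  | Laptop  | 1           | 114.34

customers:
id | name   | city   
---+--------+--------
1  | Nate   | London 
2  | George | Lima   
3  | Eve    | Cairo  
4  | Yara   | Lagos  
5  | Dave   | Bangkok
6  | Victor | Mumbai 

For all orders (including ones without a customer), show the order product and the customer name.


LEFT JOIN keeps every row from orders (the left table); where customer_id has no match in customers, the customer columns become NULL. Walk through each order:
  - order 1 (Stapler): customer_id=NULL, no match -> kept with NULL
  - order 2 (Speaker): customer_id=1 -> matches Nate
  - order 3 (Desk): customer_id=3 -> matches Eve
  - order 4 (Laptop): customer_id=1 -> matches Nate
All 4 rows appear; 1 has NULL customer.

SQL:
SELECT a.product, b.name AS customer
FROM orders a
LEFT JOIN customers b ON a.customer_id = b.id

Result:
product | customer
--------+---------
Stapler | NULL    
Speaker | Nate    
Desk    | Eve     
Laptop  | Nate    


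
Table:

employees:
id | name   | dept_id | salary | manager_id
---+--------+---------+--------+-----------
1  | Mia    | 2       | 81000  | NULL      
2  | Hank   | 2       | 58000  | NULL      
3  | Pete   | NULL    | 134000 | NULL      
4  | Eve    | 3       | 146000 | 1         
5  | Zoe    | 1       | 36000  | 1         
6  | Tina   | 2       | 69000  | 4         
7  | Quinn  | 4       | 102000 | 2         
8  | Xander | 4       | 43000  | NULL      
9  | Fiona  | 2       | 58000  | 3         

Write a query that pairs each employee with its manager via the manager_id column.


This is a self-join: employees is joined to a second copy of itself, matching each row's manager_id to another row's id. Use LEFT JOIN so rows with manager_id=NULL are kept.
  - employee 1 (Mia): manager_id=NULL -> NULL
  - employee 2 (Hank): manager_id=NULL -> NULL
  - employee 3 (Pete): manager_id=NULL -> NULL
  - employee 4 (Eve): manager_id=1 -> Mia
  - employee 5 (Zoe): manager_id=1 -> Mia
  - employee 6 (Tina): manager_id=4 -> Eve
  - employee 7 (Quinn): manager_id=2 -> Hank
  - employee 8 (Xander): manager_id=NULL -> NULL
  - employee 9 (Fiona): manager_id=3 -> Pete

SQL:
SELECT a.name AS item, b.name AS manager
FROM employees a
LEFT JOIN employees b ON a.manager_id = b.id

Result:
item   | manager
-------+--------
Mia    | NULL   
Hank   | NULL   
Pete   | NULL   
Eve    | Mia    
Zoe    | Mia    
Tina   | Eve    
Quinn  | Hank   
Xander | NULL   
Fiona  | Pete   


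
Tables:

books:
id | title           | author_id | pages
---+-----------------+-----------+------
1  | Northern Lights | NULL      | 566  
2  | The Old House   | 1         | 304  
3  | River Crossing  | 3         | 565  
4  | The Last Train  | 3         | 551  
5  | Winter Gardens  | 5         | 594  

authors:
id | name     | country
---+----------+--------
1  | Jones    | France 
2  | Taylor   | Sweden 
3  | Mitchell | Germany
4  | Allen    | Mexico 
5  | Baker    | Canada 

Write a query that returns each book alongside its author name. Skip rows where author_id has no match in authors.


INNER JOIN keeps only books rows whose author_id matches an id in authors. Walk through each book:
  - book 1 (Northern Lights): author_id=NULL, no match -> dropped
  - book 2 (The Old House): author_id=1 -> matches Jones
  - book 3 (River Crossing): author_id=3 -> matches Mitchell
  - book 4 (The Last Train): author_id=3 -> matches Mitchell
  - book 5 (Winter Gardens): author_id=5 -> matches Baker
So 1 of 5 rows is dropped.

SQL:
SELECT a.title, b.name AS author
FROM books a
INNER JOIN authors b ON a.author_id = b.id

Result:
title          | author  
---------------+---------
The Old House  | Jones   
River Crossing | Mitchell
The Last Train | Mitchell
Winter Gardens | Baker   


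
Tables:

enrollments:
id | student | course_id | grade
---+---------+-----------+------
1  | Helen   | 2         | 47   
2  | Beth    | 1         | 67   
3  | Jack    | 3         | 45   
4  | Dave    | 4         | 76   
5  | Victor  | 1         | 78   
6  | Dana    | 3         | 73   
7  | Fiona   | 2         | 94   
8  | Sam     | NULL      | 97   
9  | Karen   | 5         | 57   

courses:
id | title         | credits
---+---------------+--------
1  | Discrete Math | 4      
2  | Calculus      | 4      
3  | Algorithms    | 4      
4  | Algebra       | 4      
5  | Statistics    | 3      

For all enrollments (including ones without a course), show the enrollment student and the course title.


LEFT JOIN keeps every row from enrollments (the left table); where course_id has no match in courses, the course columns become NULL. Walk through each enrollment:
  - enrollment 1 (Helen): course_id=2 -> matches Calculus
  - enrollment 2 (Beth): course_id=1 -> matches Discrete Math
  - enrollment 3 (Jack): course_id=3 -> matches Algorithms
  - enrollment 4 (Dave): course_id=4 -> matches Algebra
  - enrollment 5 (Victor): course_id=1 -> matches Discrete Math
  - enrollment 6 (Dana): course_id=3 -> matches Algorithms
  - enrollment 7 (Fiona): course_id=2 -> matches Calculus
  - enrollment 8 (Sam): course_id=NULL, no match -> kept with NULL
  - enrollment 9 (Karen): course_id=5 -> matches Statistics
All 9 rows appear; 1 has NULL course.

SQL:
SELECT a.student, b.title AS course
FROM enrollments a
LEFT JOIN courses b ON a.course_id = b.id

Result:
student | course       
--------+--------------
Helen   | Calculus     
Beth    | Discrete Math
Jack    | Algorithms   
Dave    | Algebra      
Victor  | Discrete Math
Dana    | Algorithms   
Fiona   | Calculus     
Sam     | NULL         
Karen   | Statistics   
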